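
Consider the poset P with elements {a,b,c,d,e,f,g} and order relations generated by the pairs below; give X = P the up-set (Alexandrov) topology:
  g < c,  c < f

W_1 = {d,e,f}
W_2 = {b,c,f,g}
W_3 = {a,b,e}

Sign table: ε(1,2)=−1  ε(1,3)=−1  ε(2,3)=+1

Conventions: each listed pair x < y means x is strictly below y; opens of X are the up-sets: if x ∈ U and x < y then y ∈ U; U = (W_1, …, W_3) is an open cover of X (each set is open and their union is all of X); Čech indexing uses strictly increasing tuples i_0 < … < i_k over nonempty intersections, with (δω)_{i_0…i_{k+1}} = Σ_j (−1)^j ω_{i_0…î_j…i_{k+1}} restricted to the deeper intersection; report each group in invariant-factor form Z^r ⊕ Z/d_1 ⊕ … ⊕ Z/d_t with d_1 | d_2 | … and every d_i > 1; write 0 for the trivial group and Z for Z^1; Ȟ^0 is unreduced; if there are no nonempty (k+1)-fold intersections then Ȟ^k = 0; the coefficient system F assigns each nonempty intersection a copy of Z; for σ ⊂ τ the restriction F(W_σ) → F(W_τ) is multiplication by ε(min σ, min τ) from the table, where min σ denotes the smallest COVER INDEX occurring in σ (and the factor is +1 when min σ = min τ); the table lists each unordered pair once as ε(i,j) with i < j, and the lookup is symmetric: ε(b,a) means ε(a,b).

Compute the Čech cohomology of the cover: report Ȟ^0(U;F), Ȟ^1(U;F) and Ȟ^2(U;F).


cover nerve:
  W12={f} W13={e} W23={b}
C dims 3,3; δ0: rk 2, SNF 1^2
Ȟ^0: (3−2)−0=1 ⇒ Z
Ȟ^1: (3−0)−2=1 ⇒ Z
Ȟ^2: (0−0)−0=0 ⇒ 0

Ȟ^0 = Z, Ȟ^1 = Z and Ȟ^2 = 0


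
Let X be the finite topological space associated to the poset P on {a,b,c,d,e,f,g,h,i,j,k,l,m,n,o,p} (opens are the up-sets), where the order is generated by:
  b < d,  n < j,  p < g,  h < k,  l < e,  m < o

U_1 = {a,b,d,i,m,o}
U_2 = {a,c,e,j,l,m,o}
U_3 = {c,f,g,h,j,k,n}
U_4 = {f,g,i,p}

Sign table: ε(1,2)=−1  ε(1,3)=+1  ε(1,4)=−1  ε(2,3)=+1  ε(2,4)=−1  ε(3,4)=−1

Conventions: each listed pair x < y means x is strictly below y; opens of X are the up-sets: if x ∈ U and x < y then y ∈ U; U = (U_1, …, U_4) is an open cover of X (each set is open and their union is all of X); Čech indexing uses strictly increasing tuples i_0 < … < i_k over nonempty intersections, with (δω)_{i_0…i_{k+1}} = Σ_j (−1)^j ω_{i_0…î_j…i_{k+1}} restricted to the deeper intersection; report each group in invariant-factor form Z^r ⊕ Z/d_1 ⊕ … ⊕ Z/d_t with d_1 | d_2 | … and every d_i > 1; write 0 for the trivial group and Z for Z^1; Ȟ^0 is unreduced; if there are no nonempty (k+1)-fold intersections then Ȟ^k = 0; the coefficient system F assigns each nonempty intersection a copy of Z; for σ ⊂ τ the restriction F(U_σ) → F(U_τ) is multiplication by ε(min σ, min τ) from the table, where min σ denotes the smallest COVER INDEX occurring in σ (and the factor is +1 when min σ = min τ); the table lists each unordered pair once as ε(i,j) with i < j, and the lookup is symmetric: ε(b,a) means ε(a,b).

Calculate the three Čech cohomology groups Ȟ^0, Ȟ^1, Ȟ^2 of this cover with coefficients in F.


intersection data:
  U12={a,m,o} U14={i} U23={c,j} U34={f,g}
C dims 4,4; δ0: rk 4, SNF 1^3·2
Ȟ^0 = (4 − 4) − 0 = 0, so Ȟ^0 ≅ 0
Ȟ^1 = (4 − 0) − 4 = 0 plus torsion [2], so Ȟ^1 ≅ Z/2
Ȟ^2 = (0 − 0) − 0 = 0, so Ȟ^2 ≅ 0

Ȟ^0 ≅ 0,  Ȟ^1 ≅ Z/2,  Ȟ^2 ≅ 0


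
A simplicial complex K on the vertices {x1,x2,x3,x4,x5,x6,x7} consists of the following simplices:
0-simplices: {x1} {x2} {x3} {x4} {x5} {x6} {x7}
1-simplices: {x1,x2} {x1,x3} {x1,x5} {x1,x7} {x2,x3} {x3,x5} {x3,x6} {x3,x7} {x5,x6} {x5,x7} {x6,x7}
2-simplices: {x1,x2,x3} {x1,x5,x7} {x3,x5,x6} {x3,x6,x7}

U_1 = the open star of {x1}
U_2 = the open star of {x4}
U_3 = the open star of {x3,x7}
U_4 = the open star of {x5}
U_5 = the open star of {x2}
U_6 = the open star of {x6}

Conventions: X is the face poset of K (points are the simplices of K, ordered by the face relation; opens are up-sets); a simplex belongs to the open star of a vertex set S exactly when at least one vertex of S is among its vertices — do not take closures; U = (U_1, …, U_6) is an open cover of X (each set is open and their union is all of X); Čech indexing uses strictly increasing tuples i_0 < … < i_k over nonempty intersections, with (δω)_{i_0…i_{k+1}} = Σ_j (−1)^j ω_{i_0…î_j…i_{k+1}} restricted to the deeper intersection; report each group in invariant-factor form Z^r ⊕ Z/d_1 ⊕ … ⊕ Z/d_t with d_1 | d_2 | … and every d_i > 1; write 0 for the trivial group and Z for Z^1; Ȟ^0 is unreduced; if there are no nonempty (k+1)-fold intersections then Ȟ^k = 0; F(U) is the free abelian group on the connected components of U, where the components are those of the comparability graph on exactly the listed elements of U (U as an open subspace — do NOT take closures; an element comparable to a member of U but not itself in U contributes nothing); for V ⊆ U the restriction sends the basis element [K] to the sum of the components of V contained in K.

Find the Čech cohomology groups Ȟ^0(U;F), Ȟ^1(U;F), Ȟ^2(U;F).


intersection data:
  U1={{x1},{x1,x2},{x1,x3},{x1,x5},{x1,x7},{x1,x2,x3},{x1,x5,x7}} U2={{x4}} U3={{x3},{x7},{x1,x3},{x1,x7},{x2,x3},{x3,x5},{x3,x6},{x3,x7},{x5,x7},{x6,x7},{x1,x2,x3},{x1,x5,x7},{x3,x5,x6},{x3,x6,x7}} U4={{x5},{x1,x5},{x3,x5},{x5,x6},{x5,x7},{x1,x5,x7},{x3,x5,x6}} U5={{x2},{x1,x2},{x2,x3},{x1,x2,x3}} U6={{x6},{x3,x6},{x5,x6},{x6,x7},{x3,x5,x6},{x3,x6,x7}}
  U13={{x1,x3},{x1,x7},{x1,x2,x3},{x1,x5,x7}} U14={{x1,x5},{x1,x5,x7}} U15={{x1,x2},{x1,x2,x3}} U34={{x3,x5},{x5,x7},{x1,x5,x7},{x3,x5,x6}} U35={{x2,x3},{x1,x2,x3}} U36={{x3,x6},{x6,x7},{x3,x5,x6},{x3,x6,x7}} U46={{x5,x6},{x3,x5,x6}}
  U134={{x1,x5,x7}} U135={{x1,x2,x3}} U346={{x3,x5,x6}}
components per intersection:
  U1: {{x1},{x1,x2},{x1,x3},{x1,x5},{x1,x7},{x1,x2,x3},{x1,x5,x7}}
  U2: {{x4}}
  U3: {{x3},{x7},{x1,x3},{x1,x7},{x2,x3},{x3,x5},{x3,x6},{x3,x7},{x5,x7},{x6,x7},{x1,x2,x3},{x1,x5,x7},{x3,x5,x6},{x3,x6,x7}}
  U4: {{x5},{x1,x5},{x3,x5},{x5,x6},{x5,x7},{x1,x5,x7},{x3,x5,x6}}
  U5: {{x2},{x1,x2},{x2,x3},{x1,x2,x3}}
  U6: {{x6},{x3,x6},{x5,x6},{x6,x7},{x3,x5,x6},{x3,x6,x7}}
  U13: {{x1,x3},{x1,x2,x3}} {{x1,x7},{x1,x5,x7}}
  U14: {{x1,x5},{x1,x5,x7}}
  U15: {{x1,x2},{x1,x2,x3}}
  U34: {{x3,x5},{x3,x5,x6}} {{x5,x7},{x1,x5,x7}}
  U35: {{x2,x3},{x1,x2,x3}}
  U36: {{x3,x6},{x6,x7},{x3,x5,x6},{x3,x6,x7}}
  U46: {{x5,x6},{x3,x5,x6}}
  U134: {{x1,x5,x7}}
  U135: {{x1,x2,x3}}
  U346: {{x3,x5,x6}}
C dims 6,9,3; δ0: rk 4, SNF 1^4; δ1: rk 3, SNF 1^3
Ȟ^0 = (6 − 4) − 0 = 2, so Ȟ^0 ≅ Z^2
Ȟ^1 = (9 − 3) − 4 = 2, so Ȟ^1 ≅ Z^2
Ȟ^2 = (3 − 0) − 3 = 0, so Ȟ^2 ≅ 0

Ȟ^0(U;F) ≅ Z^2; Ȟ^1(U;F) ≅ Z^2; Ȟ^2(U;F) ≅ 0


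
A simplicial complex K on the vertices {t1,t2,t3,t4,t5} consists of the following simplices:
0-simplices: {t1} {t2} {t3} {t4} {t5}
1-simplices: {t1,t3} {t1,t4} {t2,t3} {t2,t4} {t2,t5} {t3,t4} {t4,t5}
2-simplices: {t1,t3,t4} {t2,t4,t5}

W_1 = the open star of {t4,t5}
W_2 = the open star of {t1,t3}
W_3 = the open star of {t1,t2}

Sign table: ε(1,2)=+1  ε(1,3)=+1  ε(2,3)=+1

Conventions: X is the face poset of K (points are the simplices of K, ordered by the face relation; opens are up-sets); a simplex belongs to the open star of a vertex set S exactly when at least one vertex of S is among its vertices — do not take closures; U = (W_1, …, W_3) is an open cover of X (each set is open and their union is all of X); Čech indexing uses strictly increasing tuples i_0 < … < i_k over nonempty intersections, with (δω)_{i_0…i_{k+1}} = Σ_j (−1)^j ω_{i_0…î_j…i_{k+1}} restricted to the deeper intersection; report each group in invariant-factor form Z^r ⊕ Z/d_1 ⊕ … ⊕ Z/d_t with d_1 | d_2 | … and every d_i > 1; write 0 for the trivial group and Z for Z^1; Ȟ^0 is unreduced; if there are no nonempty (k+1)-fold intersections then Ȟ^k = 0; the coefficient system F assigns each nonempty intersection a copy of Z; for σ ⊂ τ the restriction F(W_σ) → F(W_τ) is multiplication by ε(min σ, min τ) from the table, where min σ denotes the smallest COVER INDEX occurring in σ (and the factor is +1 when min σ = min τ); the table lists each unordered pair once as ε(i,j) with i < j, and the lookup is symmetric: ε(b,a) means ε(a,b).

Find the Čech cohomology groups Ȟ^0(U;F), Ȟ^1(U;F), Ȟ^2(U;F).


cover nerve:
  W1={{t4},{t5},{t1,t4},{t2,t4},{t2,t5},{t3,t4},{t4,t5},{t1,t3,t4},{t2,t4,t5}} W2={{t1},{t3},{t1,t3},{t1,t4},{t2,t3},{t3,t4},{t1,t3,t4}} W3={{t1},{t2},{t1,t3},{t1,t4},{t2,t3},{t2,t4},{t2,t5},{t1,t3,t4},{t2,t4,t5}}
  W12={{t1,t4},{t3,t4},{t1,t3,t4}} W13={{t1,t4},{t2,t4},{t2,t5},{t1,t3,t4},{t2,t4,t5}} W23={{t1},{t1,t3},{t1,t4},{t2,t3},{t1,t3,t4}}
  W123={{t1,t4},{t1,t3,t4}}
C dims 3,3,1; δ0: rk 2, SNF 1^2; δ1: rk 1, SNF 1^1
Ȟ^0: (3−2)−0=1 ⇒ Z
Ȟ^1: (3−1)−2=0 ⇒ 0
Ȟ^2: (1−0)−1=0 ⇒ 0

Ȟ^0(U;F) ≅ Z,  Ȟ^1(U;F) ≅ 0,  Ȟ^2(U;F) ≅ 0


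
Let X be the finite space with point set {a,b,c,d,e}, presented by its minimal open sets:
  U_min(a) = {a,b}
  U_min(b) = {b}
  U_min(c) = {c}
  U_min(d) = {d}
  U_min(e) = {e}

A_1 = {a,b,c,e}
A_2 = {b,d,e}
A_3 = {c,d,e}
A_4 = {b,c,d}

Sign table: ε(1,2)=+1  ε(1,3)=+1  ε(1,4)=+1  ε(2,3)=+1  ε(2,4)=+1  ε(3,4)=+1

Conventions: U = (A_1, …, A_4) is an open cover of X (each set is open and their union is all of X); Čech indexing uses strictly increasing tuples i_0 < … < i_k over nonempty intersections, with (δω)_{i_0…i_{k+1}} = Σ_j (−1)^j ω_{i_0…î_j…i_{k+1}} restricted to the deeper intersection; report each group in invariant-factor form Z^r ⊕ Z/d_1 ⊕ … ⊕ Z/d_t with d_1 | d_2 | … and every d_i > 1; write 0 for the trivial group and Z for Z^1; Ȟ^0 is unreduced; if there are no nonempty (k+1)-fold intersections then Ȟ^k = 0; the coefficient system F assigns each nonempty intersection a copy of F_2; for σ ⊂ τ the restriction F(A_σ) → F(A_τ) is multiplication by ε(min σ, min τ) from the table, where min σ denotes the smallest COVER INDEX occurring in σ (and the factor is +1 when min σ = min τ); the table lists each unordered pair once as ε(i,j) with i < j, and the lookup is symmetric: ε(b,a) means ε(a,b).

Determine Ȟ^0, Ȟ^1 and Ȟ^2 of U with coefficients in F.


intersection data:
  A12={b,e} A13={c,e} A14={b,c} A23={d,e} A24={b,d} A34={c,d}
  A123={e} A124={b} A134={c} A234={d}
C dims 4,6,4; δ0: rk_F2 3; δ1: rk_F2 3
Ȟ^0 = (4 − 3) − 0 = 1, so Ȟ^0 ≅ Z/2
Ȟ^1 = (6 − 3) − 3 = 0, so Ȟ^1 ≅ 0
Ȟ^2 = (4 − 0) − 3 = 1, so Ȟ^2 ≅ Z/2

Ȟ^0 = Z/2, Ȟ^1 = 0 and Ȟ^2 = Z/2


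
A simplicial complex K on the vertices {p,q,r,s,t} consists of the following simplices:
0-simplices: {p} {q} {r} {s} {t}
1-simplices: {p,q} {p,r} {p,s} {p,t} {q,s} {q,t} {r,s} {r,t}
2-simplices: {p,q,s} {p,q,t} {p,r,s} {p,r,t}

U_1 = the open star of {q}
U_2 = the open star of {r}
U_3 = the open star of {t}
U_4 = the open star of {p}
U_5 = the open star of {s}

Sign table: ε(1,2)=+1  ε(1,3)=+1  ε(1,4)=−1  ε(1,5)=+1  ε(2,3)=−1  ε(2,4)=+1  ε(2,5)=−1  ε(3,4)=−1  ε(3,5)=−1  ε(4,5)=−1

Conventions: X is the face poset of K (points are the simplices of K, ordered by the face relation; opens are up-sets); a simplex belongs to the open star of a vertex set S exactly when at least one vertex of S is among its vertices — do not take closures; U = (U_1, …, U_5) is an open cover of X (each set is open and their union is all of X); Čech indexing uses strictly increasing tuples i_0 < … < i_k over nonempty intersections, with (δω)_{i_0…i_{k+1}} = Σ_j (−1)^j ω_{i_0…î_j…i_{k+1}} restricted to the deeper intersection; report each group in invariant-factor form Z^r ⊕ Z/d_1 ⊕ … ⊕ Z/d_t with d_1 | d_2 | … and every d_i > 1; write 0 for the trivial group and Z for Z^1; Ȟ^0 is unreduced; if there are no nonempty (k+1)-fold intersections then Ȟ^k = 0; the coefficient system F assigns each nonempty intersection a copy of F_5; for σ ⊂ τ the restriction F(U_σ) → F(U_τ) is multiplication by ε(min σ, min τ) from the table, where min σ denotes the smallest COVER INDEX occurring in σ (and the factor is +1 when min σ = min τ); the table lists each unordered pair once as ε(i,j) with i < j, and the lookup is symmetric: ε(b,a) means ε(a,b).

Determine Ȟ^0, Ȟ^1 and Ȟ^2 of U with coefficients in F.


nonempty overlaps:
  U1={{q},{p,q},{q,s},{q,t},{p,q,s},{p,q,t}} U2={{r},{p,r},{r,s},{r,t},{p,r,s},{p,r,t}} U3={{t},{p,t},{q,t},{r,t},{p,q,t},{p,r,t}} U4={{p},{p,q},{p,r},{p,s},{p,t},{p,q,s},{p,q,t},{p,r,s},{p,r,t}} U5={{s},{p,s},{q,s},{r,s},{p,q,s},{p,r,s}}
  U13={{q,t},{p,q,t}} U14={{p,q},{p,q,s},{p,q,t}} U15={{q,s},{p,q,s}} U23={{r,t},{p,r,t}} U24={{p,r},{p,r,s},{p,r,t}} U25={{r,s},{p,r,s}} U34={{p,t},{p,q,t},{p,r,t}} U45={{p,s},{p,q,s},{p,r,s}}
  U134={{p,q,t}} U145={{p,q,s}} U234={{p,r,t}} U245={{p,r,s}}
C dims 5,8,4; δ0: rk_F5 4; δ1: rk_F5 4
degree 0: 5−4−0 = 1 → Ȟ^0 ≅ Z/5
degree 1: 8−4−4 = 0 → Ȟ^1 ≅ 0
degree 2: 4−0−4 = 0 → Ȟ^2 ≅ 0

Ȟ^0 ≅ Z/5,  Ȟ^1 ≅ 0,  Ȟ^2 ≅ 0


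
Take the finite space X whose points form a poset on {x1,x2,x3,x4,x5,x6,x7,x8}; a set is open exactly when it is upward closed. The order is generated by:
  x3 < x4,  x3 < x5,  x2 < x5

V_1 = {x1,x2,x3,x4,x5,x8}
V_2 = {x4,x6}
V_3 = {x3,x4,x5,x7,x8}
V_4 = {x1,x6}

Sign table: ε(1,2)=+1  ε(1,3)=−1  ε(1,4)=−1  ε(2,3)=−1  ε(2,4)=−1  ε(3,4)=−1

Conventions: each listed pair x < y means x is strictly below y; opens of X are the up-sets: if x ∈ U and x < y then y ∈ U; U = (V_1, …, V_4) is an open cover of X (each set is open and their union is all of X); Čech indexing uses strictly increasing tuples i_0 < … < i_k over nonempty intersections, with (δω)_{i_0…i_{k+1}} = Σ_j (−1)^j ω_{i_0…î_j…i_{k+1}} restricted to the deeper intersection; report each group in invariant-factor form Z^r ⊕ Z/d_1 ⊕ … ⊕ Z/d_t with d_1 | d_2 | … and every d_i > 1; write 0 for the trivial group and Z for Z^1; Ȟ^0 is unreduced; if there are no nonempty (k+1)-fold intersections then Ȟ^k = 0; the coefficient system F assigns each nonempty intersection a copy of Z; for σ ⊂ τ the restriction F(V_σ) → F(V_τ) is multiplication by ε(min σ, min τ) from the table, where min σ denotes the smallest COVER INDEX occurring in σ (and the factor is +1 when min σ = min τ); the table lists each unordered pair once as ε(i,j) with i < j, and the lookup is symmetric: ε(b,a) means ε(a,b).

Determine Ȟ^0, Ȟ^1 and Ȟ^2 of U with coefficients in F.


cover nerve:
  V12={x4} V13={x3,x4,x5,x8} V14={x1} V23={x4} V24={x6}
  V123={x4}
C dims 4,5,1; δ0: rk 3, SNF 1^3; δ1: rk 1, SNF 1^1
Ȟ^0: (4−3)−0=1 ⇒ Z
Ȟ^1: (5−1)−3=1 ⇒ Z
Ȟ^2: (1−0)−1=0 ⇒ 0

Ȟ^0 ≅ Z,  Ȟ^1 ≅ Z,  Ȟ^2 ≅ 0


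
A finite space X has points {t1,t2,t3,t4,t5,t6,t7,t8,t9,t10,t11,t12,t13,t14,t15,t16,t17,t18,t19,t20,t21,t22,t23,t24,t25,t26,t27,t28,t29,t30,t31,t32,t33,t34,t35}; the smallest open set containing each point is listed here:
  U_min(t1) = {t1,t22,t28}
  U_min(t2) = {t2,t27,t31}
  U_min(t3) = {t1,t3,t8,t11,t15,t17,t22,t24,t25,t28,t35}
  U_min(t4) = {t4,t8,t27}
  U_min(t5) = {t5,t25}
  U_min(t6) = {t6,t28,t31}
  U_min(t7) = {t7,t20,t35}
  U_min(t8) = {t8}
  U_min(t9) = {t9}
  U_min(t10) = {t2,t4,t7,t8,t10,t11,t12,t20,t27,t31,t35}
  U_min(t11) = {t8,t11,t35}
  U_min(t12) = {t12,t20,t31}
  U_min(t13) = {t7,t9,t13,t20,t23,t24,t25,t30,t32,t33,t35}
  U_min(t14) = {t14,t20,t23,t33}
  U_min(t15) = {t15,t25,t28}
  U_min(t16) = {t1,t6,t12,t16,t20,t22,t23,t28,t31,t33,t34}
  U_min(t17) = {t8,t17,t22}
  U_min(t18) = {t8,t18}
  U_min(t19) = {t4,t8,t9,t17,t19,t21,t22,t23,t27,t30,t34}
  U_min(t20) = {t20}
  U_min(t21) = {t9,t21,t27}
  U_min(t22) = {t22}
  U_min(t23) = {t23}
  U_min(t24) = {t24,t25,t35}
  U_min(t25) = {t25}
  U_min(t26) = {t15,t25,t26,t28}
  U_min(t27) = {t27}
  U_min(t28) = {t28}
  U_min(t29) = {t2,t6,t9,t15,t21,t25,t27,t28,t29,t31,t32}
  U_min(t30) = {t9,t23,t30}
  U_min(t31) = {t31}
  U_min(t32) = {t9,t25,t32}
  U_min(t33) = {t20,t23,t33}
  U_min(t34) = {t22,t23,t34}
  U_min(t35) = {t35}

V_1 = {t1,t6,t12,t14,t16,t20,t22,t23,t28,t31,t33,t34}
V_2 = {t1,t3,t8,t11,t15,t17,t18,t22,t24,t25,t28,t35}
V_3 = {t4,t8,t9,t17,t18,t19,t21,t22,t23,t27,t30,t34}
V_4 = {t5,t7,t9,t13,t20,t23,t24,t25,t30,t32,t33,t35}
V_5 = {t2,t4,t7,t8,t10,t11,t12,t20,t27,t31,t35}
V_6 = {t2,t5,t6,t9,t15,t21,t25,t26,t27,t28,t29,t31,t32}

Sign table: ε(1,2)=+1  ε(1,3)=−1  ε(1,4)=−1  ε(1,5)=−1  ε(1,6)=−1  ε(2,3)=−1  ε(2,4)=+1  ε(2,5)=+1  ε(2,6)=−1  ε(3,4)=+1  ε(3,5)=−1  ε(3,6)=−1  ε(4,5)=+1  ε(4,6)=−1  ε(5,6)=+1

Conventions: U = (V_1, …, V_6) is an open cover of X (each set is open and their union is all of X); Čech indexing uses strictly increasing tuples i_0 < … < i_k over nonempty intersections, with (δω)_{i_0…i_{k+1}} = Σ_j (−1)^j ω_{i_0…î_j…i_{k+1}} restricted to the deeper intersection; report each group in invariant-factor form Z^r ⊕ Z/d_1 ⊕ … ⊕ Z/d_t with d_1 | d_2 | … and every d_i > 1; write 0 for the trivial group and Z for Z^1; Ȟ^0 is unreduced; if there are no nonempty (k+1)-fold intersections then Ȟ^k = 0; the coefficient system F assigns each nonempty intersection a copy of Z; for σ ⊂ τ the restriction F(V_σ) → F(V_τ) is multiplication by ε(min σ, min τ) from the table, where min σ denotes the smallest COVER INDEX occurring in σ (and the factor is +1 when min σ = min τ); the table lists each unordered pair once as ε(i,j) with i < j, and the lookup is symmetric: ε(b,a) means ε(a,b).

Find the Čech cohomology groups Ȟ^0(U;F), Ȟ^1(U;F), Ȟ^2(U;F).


intersection data:
  V12={t1,t22,t28} V13={t22,t23,t34} V14={t20,t23,t33} V15={t12,t20,t31} V16={t6,t28,t31} V23={t8,t17,t18,t22} V24={t24,t25,t35} V25={t8,t11,t35} V26={t15,t25,t28} V34={t9,t23,t30} V35={t4,t8,t27} V36={t9,t21,t27} V45={t7,t20,t35} V46={t5,t9,t25,t32} V56={t2,t27,t31}
  V123={t22} V126={t28} V134={t23} V145={t20} V156={t31} V235={t8} V245={t35} V246={t25} V346={t9} V356={t27}
C dims 6,15,10; δ0: rk 6, SNF 1^5·2; δ1: rk 9, SNF 1^9
Ȟ^0 = (6 − 6) − 0 = 0, so Ȟ^0 ≅ 0
Ȟ^1 = (15 − 9) − 6 = 0 plus torsion [2], so Ȟ^1 ≅ Z/2
Ȟ^2 = (10 − 0) − 9 = 1, so Ȟ^2 ≅ Z

Ȟ^0(U;F) ≅ 0, Ȟ^1(U;F) ≅ Z/2, Ȟ^2(U;F) ≅ Z


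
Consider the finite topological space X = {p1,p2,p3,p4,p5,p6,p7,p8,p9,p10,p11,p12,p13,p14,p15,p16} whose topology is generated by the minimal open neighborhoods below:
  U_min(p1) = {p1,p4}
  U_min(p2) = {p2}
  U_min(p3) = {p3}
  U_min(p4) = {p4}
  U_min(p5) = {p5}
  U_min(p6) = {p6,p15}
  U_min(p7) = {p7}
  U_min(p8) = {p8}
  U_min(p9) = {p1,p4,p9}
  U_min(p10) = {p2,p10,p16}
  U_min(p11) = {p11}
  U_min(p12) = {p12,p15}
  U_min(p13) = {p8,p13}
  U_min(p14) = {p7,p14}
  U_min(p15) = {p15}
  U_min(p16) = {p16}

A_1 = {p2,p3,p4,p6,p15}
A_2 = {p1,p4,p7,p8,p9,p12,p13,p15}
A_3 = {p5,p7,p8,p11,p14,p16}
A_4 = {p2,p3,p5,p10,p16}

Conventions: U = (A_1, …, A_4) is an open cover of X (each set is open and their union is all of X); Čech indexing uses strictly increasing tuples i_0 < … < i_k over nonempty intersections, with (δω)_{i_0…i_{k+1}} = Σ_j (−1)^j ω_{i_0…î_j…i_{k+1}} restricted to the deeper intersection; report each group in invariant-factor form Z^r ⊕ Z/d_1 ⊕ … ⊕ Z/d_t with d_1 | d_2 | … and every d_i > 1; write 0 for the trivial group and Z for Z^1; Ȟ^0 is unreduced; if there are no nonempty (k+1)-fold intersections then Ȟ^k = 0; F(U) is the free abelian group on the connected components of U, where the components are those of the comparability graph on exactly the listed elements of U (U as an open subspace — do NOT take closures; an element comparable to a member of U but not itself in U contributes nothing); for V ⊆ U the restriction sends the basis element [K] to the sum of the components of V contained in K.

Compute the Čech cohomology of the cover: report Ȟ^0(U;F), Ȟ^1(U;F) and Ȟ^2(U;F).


nonempty overlaps:
  A12={p4,p15} A14={p2,p3} A23={p7,p8} A34={p5,p16}
components per intersection:
  A1: {p2} {p3} {p4} {p6,p15}
  A2: {p1,p4,p9} {p7} {p8,p13} {p12,p15}
  A3: {p5} {p7,p14} {p8} {p11} {p16}
  A4: {p2,p10,p16} {p3} {p5}
  A12: {p4} {p15}
  A14: {p2} {p3}
  A23: {p7} {p8}
  A34: {p5} {p16}
C dims 16,8; δ0: rk 8, SNF 1^8
degree 0: 16−8−0 = 8 → Ȟ^0 ≅ Z^8
degree 1: 8−0−8 = 0 → Ȟ^1 ≅ 0
degree 2: 0−0−0 = 0 → Ȟ^2 ≅ 0

Ȟ^0 ≅ Z^8,  Ȟ^1 ≅ 0,  Ȟ^2 ≅ 0


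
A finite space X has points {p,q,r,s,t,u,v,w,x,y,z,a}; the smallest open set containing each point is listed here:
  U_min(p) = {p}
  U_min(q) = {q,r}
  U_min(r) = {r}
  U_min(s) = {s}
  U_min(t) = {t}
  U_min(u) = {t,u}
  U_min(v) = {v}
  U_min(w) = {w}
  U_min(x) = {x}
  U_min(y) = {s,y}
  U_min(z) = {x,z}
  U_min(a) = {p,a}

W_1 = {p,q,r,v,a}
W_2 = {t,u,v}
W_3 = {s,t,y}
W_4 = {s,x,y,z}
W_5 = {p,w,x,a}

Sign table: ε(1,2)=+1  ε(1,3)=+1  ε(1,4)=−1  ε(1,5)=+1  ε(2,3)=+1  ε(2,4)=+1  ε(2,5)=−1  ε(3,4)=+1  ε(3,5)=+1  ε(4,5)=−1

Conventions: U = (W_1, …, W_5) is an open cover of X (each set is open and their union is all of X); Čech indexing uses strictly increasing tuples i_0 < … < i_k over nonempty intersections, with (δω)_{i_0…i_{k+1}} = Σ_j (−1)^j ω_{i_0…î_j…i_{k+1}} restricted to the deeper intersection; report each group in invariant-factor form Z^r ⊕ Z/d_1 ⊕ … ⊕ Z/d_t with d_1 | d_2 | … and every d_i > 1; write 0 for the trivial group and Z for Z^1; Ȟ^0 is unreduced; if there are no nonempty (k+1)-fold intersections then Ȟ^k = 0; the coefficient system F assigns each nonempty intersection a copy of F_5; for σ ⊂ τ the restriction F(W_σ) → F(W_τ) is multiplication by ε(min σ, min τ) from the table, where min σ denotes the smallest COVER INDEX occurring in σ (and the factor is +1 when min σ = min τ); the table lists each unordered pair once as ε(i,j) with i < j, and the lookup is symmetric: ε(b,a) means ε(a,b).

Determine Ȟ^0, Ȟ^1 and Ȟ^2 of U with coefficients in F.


nerve simplices:
  W12={v} W15={p,a} W23={t} W34={s,y} W45={x}
C dims 5,5; δ0: rk_F5 5
degree 0: 5−5−0 = 0 → Ȟ^0 ≅ 0
degree 1: 5−0−5 = 0 → Ȟ^1 ≅ 0
degree 2: 0−0−0 = 0 → Ȟ^2 ≅ 0

Ȟ^0 = 0, Ȟ^1 = 0 and Ȟ^2 = 0


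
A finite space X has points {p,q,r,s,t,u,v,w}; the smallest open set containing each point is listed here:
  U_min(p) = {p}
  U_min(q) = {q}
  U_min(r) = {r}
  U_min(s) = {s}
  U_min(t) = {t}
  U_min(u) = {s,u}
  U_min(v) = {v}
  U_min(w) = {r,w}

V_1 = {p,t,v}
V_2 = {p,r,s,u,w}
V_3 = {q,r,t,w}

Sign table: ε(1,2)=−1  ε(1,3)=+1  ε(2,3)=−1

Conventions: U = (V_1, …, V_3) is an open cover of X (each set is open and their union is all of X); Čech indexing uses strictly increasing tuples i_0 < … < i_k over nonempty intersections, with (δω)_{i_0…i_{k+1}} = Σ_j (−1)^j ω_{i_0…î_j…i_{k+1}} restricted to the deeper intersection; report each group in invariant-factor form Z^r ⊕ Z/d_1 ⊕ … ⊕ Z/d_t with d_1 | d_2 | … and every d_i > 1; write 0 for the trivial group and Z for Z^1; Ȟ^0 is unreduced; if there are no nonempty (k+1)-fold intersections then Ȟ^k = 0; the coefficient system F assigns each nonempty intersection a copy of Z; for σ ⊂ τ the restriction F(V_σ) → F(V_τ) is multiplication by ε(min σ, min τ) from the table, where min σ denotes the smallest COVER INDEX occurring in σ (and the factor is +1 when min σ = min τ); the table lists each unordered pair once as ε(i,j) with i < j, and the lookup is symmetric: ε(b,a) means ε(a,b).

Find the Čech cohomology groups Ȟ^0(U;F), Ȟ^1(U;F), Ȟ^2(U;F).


Ȟ^0(U;F) ≅ Z, Ȟ^1(U;F) ≅ Z, Ȟ^2(U;F) ≅ 0

nonempty intersections:
  V12={p} V13={t} V23={r,w}
C dims 3,3; δ0: rk 2, SNF 1^2
Ȟ^0: (3−2)−0=1 ⇒ Z
Ȟ^1: (3−0)−2=1 ⇒ Z
Ȟ^2: (0−0)−0=0 ⇒ 0


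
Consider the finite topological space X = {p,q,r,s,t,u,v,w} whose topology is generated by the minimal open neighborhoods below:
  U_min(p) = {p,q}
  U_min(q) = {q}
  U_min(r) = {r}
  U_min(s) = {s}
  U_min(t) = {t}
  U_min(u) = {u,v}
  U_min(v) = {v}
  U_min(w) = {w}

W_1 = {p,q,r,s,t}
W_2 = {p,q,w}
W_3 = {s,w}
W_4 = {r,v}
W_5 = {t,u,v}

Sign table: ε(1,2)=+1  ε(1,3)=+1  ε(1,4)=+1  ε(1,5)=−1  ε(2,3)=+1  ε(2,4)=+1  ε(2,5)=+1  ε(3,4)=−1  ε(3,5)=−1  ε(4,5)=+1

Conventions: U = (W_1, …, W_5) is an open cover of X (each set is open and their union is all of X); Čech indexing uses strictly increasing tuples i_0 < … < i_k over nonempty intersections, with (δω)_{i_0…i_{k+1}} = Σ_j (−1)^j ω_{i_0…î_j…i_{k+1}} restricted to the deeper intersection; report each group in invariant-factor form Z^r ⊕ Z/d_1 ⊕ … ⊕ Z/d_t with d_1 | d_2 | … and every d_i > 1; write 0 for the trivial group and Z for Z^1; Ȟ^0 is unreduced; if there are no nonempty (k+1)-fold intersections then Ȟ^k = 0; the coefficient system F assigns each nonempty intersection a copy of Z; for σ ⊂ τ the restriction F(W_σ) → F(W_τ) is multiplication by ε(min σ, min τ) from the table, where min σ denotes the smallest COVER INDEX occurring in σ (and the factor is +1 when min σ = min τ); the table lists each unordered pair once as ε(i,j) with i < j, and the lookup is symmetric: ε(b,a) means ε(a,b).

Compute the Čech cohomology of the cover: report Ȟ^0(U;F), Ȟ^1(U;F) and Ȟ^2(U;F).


Ȟ^0 ≅ 0, Ȟ^1 ≅ Z ⊕ Z/2 and Ȟ^2 ≅ 0

intersection data:
  W12={p,q} W13={s} W14={r} W15={t} W23={w} W45={v}
C dims 5,6; δ0: rk 5, SNF 1^4·2
Ȟ^0 = (5 − 5) − 0 = 0, so Ȟ^0 ≅ 0
Ȟ^1 = (6 − 0) − 5 = 1 plus torsion [2], so Ȟ^1 ≅ Z ⊕ Z/2
Ȟ^2 = (0 − 0) − 0 = 0, so Ȟ^2 ≅ 0


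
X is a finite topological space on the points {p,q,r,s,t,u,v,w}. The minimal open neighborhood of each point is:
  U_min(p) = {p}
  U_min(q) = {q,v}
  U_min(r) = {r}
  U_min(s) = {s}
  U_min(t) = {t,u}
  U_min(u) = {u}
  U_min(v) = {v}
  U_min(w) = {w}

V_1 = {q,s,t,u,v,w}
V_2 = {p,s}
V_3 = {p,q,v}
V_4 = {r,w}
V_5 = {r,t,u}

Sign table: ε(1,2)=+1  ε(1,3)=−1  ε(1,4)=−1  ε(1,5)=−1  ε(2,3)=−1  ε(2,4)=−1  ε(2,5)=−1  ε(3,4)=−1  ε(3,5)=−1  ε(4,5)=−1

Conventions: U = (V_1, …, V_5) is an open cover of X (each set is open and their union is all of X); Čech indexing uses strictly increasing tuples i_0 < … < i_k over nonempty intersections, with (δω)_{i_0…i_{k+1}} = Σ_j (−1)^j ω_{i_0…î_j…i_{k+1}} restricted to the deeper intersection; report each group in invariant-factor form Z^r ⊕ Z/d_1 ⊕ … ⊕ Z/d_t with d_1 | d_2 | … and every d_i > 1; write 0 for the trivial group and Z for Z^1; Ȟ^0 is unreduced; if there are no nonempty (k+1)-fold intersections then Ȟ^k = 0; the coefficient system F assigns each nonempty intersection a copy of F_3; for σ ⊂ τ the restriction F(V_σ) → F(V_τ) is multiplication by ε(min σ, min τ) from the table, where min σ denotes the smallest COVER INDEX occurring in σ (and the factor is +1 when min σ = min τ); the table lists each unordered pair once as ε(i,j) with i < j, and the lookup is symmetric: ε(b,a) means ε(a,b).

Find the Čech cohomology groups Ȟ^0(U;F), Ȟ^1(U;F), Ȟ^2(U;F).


nonempty overlaps:
  V12={s} V13={q,v} V14={w} V15={t,u} V23={p} V45={r}
C dims 5,6; δ0: rk_F3 5
degree 0: 5−5−0 = 0 → Ȟ^0 ≅ 0
degree 1: 6−0−5 = 1 → Ȟ^1 ≅ Z/3
degree 2: 0−0−0 = 0 → Ȟ^2 ≅ 0

Ȟ^0(U;F) ≅ 0; Ȟ^1(U;F) ≅ Z/3; Ȟ^2(U;F) ≅ 0


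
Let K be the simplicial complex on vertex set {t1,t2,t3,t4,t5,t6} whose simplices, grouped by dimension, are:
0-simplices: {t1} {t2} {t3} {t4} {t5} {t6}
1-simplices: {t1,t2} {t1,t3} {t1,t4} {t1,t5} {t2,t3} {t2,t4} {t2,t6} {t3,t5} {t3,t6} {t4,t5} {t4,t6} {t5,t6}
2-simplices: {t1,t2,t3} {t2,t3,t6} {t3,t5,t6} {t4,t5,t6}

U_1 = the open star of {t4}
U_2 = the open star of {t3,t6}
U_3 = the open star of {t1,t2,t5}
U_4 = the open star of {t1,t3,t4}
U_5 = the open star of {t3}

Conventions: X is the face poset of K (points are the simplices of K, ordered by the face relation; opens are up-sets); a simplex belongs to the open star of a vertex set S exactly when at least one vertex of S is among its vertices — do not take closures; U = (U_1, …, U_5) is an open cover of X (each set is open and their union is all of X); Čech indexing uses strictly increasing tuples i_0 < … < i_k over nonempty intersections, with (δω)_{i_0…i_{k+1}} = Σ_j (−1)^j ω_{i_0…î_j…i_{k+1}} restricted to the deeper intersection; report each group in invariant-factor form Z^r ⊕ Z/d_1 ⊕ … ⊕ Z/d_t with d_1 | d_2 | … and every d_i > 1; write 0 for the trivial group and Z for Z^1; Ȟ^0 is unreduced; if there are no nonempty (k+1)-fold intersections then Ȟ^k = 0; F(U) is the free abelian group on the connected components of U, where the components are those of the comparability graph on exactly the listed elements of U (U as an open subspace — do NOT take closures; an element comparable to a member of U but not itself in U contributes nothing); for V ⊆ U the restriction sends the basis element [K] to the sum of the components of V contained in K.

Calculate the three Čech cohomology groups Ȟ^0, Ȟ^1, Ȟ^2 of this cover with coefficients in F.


nonempty intersections:
  U1={{t4},{t1,t4},{t2,t4},{t4,t5},{t4,t6},{t4,t5,t6}} U2={{t3},{t6},{t1,t3},{t2,t3},{t2,t6},{t3,t5},{t3,t6},{t4,t6},{t5,t6},{t1,t2,t3},{t2,t3,t6},{t3,t5,t6},{t4,t5,t6}} U3={{t1},{t2},{t5},{t1,t2},{t1,t3},{t1,t4},{t1,t5},{t2,t3},{t2,t4},{t2,t6},{t3,t5},{t4,t5},{t5,t6},{t1,t2,t3},{t2,t3,t6},{t3,t5,t6},{t4,t5,t6}} U4={{t1},{t3},{t4},{t1,t2},{t1,t3},{t1,t4},{t1,t5},{t2,t3},{t2,t4},{t3,t5},{t3,t6},{t4,t5},{t4,t6},{t1,t2,t3},{t2,t3,t6},{t3,t5,t6},{t4,t5,t6}} U5={{t3},{t1,t3},{t2,t3},{t3,t5},{t3,t6},{t1,t2,t3},{t2,t3,t6},{t3,t5,t6}}
  U12={{t4,t6},{t4,t5,t6}} U13={{t1,t4},{t2,t4},{t4,t5},{t4,t5,t6}} U14={{t4},{t1,t4},{t2,t4},{t4,t5},{t4,t6},{t4,t5,t6}} U23={{t1,t3},{t2,t3},{t2,t6},{t3,t5},{t5,t6},{t1,t2,t3},{t2,t3,t6},{t3,t5,t6},{t4,t5,t6}} U24={{t3},{t1,t3},{t2,t3},{t3,t5},{t3,t6},{t4,t6},{t1,t2,t3},{t2,t3,t6},{t3,t5,t6},{t4,t5,t6}} U25={{t3},{t1,t3},{t2,t3},{t3,t5},{t3,t6},{t1,t2,t3},{t2,t3,t6},{t3,t5,t6}} U34={{t1},{t1,t2},{t1,t3},{t1,t4},{t1,t5},{t2,t3},{t2,t4},{t3,t5},{t4,t5},{t1,t2,t3},{t2,t3,t6},{t3,t5,t6},{t4,t5,t6}} U35={{t1,t3},{t2,t3},{t3,t5},{t1,t2,t3},{t2,t3,t6},{t3,t5,t6}} U45={{t3},{t1,t3},{t2,t3},{t3,t5},{t3,t6},{t1,t2,t3},{t2,t3,t6},{t3,t5,t6}}
  U123={{t4,t5,t6}} U124={{t4,t6},{t4,t5,t6}} U134={{t1,t4},{t2,t4},{t4,t5},{t4,t5,t6}} U234={{t1,t3},{t2,t3},{t3,t5},{t1,t2,t3},{t2,t3,t6},{t3,t5,t6},{t4,t5,t6}} U235={{t1,t3},{t2,t3},{t3,t5},{t1,t2,t3},{t2,t3,t6},{t3,t5,t6}} U245={{t3},{t1,t3},{t2,t3},{t3,t5},{t3,t6},{t1,t2,t3},{t2,t3,t6},{t3,t5,t6}} U345={{t1,t3},{t2,t3},{t3,t5},{t1,t2,t3},{t2,t3,t6},{t3,t5,t6}}
  U1234={{t4,t5,t6}} U2345={{t1,t3},{t2,t3},{t3,t5},{t1,t2,t3},{t2,t3,t6},{t3,t5,t6}}
components per intersection:
  U1: {{t4},{t1,t4},{t2,t4},{t4,t5},{t4,t6},{t4,t5,t6}}
  U2: {{t3},{t6},{t1,t3},{t2,t3},{t2,t6},{t3,t5},{t3,t6},{t4,t6},{t5,t6},{t1,t2,t3},{t2,t3,t6},{t3,t5,t6},{t4,t5,t6}}
  U3: {{t1},{t2},{t5},{t1,t2},{t1,t3},{t1,t4},{t1,t5},{t2,t3},{t2,t4},{t2,t6},{t3,t5},{t4,t5},{t5,t6},{t1,t2,t3},{t2,t3,t6},{t3,t5,t6},{t4,t5,t6}}
  U4: {{t1},{t3},{t4},{t1,t2},{t1,t3},{t1,t4},{t1,t5},{t2,t3},{t2,t4},{t3,t5},{t3,t6},{t4,t5},{t4,t6},{t1,t2,t3},{t2,t3,t6},{t3,t5,t6},{t4,t5,t6}}
  U5: {{t3},{t1,t3},{t2,t3},{t3,t5},{t3,t6},{t1,t2,t3},{t2,t3,t6},{t3,t5,t6}}
  U12: {{t4,t6},{t4,t5,t6}}
  U13: {{t1,t4}} {{t2,t4}} {{t4,t5},{t4,t5,t6}}
  U14: {{t4},{t1,t4},{t2,t4},{t4,t5},{t4,t6},{t4,t5,t6}}
  U23: {{t1,t3},{t2,t3},{t2,t6},{t1,t2,t3},{t2,t3,t6}} {{t3,t5},{t5,t6},{t3,t5,t6},{t4,t5,t6}}
  U24: {{t3},{t1,t3},{t2,t3},{t3,t5},{t3,t6},{t1,t2,t3},{t2,t3,t6},{t3,t5,t6}} {{t4,t6},{t4,t5,t6}}
  U25: {{t3},{t1,t3},{t2,t3},{t3,t5},{t3,t6},{t1,t2,t3},{t2,t3,t6},{t3,t5,t6}}
  U34: {{t1},{t1,t2},{t1,t3},{t1,t4},{t1,t5},{t2,t3},{t1,t2,t3},{t2,t3,t6}} {{t2,t4}} {{t3,t5},{t3,t5,t6}} {{t4,t5},{t4,t5,t6}}
  U35: {{t1,t3},{t2,t3},{t1,t2,t3},{t2,t3,t6}} {{t3,t5},{t3,t5,t6}}
  U45: {{t3},{t1,t3},{t2,t3},{t3,t5},{t3,t6},{t1,t2,t3},{t2,t3,t6},{t3,t5,t6}}
  U123: {{t4,t5,t6}}
  U124: {{t4,t6},{t4,t5,t6}}
  U134: {{t1,t4}} {{t2,t4}} {{t4,t5},{t4,t5,t6}}
  U234: {{t1,t3},{t2,t3},{t1,t2,t3},{t2,t3,t6}} {{t3,t5},{t3,t5,t6}} {{t4,t5,t6}}
  U235: {{t1,t3},{t2,t3},{t1,t2,t3},{t2,t3,t6}} {{t3,t5},{t3,t5,t6}}
  U245: {{t3},{t1,t3},{t2,t3},{t3,t5},{t3,t6},{t1,t2,t3},{t2,t3,t6},{t3,t5,t6}}
  U345: {{t1,t3},{t2,t3},{t1,t2,t3},{t2,t3,t6}} {{t3,t5},{t3,t5,t6}}
  U1234: {{t4,t5,t6}}
  U2345: {{t1,t3},{t2,t3},{t1,t2,t3},{t2,t3,t6}} {{t3,t5},{t3,t5,t6}}
C dims 5,17,13,3; δ0: rk 4, SNF 1^4; δ1: rk 10, SNF 1^10; δ2: rk 3, SNF 1^3
Ȟ^0: (5−4)−0=1 ⇒ Z
Ȟ^1: (17−10)−4=3 ⇒ Z^3
Ȟ^2: (13−3)−10=0 ⇒ 0

Ȟ^0(U;F) ≅ Z; Ȟ^1(U;F) ≅ Z^3; Ȟ^2(U;F) ≅ 0


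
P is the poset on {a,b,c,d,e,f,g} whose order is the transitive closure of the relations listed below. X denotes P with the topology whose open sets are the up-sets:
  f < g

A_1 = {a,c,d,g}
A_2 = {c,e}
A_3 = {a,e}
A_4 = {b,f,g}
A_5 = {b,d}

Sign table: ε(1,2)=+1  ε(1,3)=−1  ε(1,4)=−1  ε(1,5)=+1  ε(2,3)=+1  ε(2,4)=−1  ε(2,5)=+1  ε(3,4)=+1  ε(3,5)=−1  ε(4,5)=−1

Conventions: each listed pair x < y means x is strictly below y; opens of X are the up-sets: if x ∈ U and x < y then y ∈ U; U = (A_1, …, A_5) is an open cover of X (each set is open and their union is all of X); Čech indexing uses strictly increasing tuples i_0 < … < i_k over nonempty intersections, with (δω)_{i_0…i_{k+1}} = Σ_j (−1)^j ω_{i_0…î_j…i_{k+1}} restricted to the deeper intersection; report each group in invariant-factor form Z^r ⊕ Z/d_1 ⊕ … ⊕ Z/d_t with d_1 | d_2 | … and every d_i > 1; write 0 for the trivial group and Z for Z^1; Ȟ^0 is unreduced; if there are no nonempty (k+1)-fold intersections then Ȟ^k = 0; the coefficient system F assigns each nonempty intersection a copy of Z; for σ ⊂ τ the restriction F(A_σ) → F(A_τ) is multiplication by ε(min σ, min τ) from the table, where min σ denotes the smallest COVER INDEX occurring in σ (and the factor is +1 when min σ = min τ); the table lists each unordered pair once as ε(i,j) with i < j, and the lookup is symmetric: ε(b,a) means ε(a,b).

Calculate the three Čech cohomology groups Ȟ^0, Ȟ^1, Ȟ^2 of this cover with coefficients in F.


Ȟ^0(U;F) ≅ 0,  Ȟ^1(U;F) ≅ Z ⊕ Z/2,  Ȟ^2(U;F) ≅ 0

nonempty intersections:
  A12={c} A13={a} A14={g} A15={d} A23={e} A45={b}
C dims 5,6; δ0: rk 5, SNF 1^4·2
Ȟ^0: (5−5)−0=0 ⇒ 0
Ȟ^1: (6−0)−5=1 plus torsion [2] ⇒ Z ⊕ Z/2
Ȟ^2: (0−0)−0=0 ⇒ 0


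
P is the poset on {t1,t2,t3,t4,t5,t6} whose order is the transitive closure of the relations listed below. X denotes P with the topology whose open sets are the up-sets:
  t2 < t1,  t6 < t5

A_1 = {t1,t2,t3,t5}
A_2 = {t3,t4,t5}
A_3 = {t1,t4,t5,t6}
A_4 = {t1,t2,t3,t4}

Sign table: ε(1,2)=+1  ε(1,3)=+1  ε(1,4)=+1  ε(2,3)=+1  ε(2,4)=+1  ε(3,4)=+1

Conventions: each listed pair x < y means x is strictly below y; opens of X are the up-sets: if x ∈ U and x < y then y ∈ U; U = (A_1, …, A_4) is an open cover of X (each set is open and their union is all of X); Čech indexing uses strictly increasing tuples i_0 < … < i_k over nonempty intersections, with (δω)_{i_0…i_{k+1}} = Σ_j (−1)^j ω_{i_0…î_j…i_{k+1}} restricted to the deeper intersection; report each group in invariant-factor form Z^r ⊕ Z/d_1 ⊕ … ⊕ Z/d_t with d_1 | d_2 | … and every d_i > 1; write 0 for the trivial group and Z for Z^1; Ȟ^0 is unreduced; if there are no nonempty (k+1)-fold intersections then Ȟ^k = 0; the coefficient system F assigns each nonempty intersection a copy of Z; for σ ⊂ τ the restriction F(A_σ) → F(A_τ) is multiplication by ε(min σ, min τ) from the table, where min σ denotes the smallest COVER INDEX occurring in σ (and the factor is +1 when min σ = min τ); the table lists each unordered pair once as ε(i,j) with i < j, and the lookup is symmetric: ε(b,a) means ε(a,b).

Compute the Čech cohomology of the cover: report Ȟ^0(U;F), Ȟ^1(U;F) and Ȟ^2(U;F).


Ȟ^0(U;F) ≅ Z; Ȟ^1(U;F) ≅ 0; Ȟ^2(U;F) ≅ Z

nonempty overlaps:
  A12={t3,t5} A13={t1,t5} A14={t1,t2,t3} A23={t4,t5} A24={t3,t4} A34={t1,t4}
  A123={t5} A124={t3} A134={t1} A234={t4}
C dims 4,6,4; δ0: rk 3, SNF 1^3; δ1: rk 3, SNF 1^3
degree 0: 4−3−0 = 1 → Ȟ^0 ≅ Z
degree 1: 6−3−3 = 0 → Ȟ^1 ≅ 0
degree 2: 4−0−3 = 1 → Ȟ^2 ≅ Z


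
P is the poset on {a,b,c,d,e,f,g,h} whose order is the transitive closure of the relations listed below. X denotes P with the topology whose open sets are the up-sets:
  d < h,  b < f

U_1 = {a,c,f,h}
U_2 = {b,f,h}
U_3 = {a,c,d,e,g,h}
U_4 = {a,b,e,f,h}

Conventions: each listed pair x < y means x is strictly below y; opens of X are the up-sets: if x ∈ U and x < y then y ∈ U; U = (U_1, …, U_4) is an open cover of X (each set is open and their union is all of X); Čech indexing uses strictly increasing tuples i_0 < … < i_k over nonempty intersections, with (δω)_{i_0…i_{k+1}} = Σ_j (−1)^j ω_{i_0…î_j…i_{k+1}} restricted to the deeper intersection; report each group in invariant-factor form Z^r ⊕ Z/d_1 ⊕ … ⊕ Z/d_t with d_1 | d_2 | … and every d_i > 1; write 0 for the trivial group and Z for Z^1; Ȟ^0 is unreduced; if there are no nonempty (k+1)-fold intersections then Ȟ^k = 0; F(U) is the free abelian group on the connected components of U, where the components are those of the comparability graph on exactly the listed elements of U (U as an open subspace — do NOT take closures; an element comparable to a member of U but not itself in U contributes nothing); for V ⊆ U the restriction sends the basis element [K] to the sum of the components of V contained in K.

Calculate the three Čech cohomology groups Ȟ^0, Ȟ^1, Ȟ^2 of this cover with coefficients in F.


nonempty overlaps:
  U12={f,h} U13={a,c,h} U14={a,f,h} U23={h} U24={b,f,h} U34={a,e,h}
  U123={h} U124={f,h} U134={a,h} U234={h}
  U1234={h}
components per intersection:
  U1: {a} {c} {f} {h}
  U2: {b,f} {h}
  U3: {a} {c} {d,h} {e} {g}
  U4: {a} {b,f} {e} {h}
  U12: {f} {h}
  U13: {a} {c} {h}
  U14: {a} {f} {h}
  U23: {h}
  U24: {b,f} {h}
  U34: {a} {e} {h}
  U123: {h}
  U124: {f} {h}
  U134: {a} {h}
  U234: {h}
  U1234: {h}
C dims 15,14,6,1; δ0: rk 9, SNF 1^9; δ1: rk 5, SNF 1^5; δ2: rk 1, SNF 1^1
degree 0: 15−9−0 = 6 → Ȟ^0 ≅ Z^6
degree 1: 14−5−9 = 0 → Ȟ^1 ≅ 0
degree 2: 6−1−5 = 0 → Ȟ^2 ≅ 0

Ȟ^0(U;F) ≅ Z^6; Ȟ^1(U;F) ≅ 0; Ȟ^2(U;F) ≅ 0


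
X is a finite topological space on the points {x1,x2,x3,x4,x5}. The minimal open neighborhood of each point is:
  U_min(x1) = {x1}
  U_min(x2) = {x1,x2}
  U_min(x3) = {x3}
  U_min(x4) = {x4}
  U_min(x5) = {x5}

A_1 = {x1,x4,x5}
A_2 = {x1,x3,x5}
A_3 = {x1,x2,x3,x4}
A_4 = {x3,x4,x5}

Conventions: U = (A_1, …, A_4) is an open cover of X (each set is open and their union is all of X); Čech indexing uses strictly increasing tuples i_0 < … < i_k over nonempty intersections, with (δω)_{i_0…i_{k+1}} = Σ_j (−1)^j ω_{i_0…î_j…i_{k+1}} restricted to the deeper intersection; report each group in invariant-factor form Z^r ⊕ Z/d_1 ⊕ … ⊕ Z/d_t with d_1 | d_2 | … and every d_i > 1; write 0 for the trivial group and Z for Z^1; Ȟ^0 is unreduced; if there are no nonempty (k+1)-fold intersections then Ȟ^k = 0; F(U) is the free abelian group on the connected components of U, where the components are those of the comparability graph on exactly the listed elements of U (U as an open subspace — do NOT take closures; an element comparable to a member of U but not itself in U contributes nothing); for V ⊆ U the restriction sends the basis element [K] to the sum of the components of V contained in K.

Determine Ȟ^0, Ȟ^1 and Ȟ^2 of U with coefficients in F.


nerve of the cover:
  A12={x1,x5} A13={x1,x4} A14={x4,x5} A23={x1,x3} A24={x3,x5} A34={x3,x4}
  A123={x1} A124={x5} A134={x4} A234={x3}
components per intersection:
  A1: {x1} {x4} {x5}
  A2: {x1} {x3} {x5}
  A3: {x1,x2} {x3} {x4}
  A4: {x3} {x4} {x5}
  A12: {x1} {x5}
  A13: {x1} {x4}
  A14: {x4} {x5}
  A23: {x1} {x3}
  A24: {x3} {x5}
  A34: {x3} {x4}
  A123: {x1}
  A124: {x5}
  A134: {x4}
  A234: {x3}
C dims 12,12,4; δ0: rk 8, SNF 1^8; δ1: rk 4, SNF 1^4
Ȟ^0 = (12 − 8) − 0 = 4, so Ȟ^0 ≅ Z^4
Ȟ^1 = (12 − 4) − 8 = 0, so Ȟ^1 ≅ 0
Ȟ^2 = (4 − 0) − 4 = 0, so Ȟ^2 ≅ 0

Ȟ^0 ≅ Z^4; Ȟ^1 ≅ 0; Ȟ^2 ≅ 0


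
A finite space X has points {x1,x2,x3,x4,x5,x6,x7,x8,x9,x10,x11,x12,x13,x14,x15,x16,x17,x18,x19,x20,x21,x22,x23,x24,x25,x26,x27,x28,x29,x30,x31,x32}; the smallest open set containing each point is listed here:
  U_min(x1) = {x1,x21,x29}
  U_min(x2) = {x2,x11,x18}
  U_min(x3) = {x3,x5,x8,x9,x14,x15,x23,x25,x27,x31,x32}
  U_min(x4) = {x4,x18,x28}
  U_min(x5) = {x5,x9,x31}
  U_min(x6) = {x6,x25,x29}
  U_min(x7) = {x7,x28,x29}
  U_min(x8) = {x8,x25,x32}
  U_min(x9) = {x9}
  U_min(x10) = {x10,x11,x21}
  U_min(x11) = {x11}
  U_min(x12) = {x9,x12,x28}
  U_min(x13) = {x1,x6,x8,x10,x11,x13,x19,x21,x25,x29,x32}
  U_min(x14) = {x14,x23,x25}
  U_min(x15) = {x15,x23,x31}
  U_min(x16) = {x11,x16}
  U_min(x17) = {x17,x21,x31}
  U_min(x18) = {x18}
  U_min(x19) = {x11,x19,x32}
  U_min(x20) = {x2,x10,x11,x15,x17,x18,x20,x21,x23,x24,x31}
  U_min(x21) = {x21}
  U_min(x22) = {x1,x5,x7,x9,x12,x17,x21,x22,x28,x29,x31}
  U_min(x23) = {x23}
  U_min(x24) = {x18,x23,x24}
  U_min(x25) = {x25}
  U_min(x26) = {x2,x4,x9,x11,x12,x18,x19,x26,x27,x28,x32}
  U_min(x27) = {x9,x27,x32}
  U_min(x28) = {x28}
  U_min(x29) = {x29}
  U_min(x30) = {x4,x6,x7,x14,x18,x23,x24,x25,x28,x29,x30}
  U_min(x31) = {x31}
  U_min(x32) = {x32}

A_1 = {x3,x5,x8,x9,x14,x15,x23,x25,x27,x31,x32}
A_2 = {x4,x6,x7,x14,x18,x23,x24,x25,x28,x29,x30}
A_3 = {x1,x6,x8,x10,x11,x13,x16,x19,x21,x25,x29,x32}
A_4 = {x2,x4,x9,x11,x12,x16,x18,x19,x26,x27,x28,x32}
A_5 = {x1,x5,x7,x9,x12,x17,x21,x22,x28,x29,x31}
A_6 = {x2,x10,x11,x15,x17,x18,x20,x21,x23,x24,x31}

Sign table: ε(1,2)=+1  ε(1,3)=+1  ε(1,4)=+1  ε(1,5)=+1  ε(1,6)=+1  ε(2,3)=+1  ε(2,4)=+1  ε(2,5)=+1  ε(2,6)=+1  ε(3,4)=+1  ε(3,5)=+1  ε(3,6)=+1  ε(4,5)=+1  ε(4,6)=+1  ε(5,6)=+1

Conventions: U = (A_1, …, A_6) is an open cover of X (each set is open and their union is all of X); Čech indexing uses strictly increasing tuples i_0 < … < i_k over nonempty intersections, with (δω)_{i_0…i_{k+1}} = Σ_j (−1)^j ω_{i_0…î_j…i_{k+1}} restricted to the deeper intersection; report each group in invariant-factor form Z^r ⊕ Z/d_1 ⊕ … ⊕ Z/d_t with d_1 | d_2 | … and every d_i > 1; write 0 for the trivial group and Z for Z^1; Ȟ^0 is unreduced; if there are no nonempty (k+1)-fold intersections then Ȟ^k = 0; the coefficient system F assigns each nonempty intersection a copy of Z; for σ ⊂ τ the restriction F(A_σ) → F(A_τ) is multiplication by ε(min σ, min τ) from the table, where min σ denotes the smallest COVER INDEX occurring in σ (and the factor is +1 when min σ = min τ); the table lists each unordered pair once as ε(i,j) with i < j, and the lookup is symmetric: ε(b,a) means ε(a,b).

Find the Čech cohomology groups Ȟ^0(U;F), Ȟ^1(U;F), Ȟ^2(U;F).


Ȟ^0 = Z, Ȟ^1 = 0 and Ȟ^2 = Z/2

intersection data:
  A12={x14,x23,x25} A13={x8,x25,x32} A14={x9,x27,x32} A15={x5,x9,x31} A16={x15,x23,x31} A23={x6,x25,x29} A24={x4,x18,x28} A25={x7,x28,x29} A26={x18,x23,x24} A34={x11,x16,x19,x32} A35={x1,x21,x29} A36={x10,x11,x21} A45={x9,x12,x28} A46={x2,x11,x18} A56={x17,x21,x31}
  A123={x25} A126={x23} A134={x32} A145={x9} A156={x31} A235={x29} A245={x28} A246={x18} A346={x11} A356={x21}
C dims 6,15,10; δ0: rk 5, SNF 1^5; δ1: rk 10, SNF 1^9·2
Ȟ^0 = (6 − 5) − 0 = 1, so Ȟ^0 ≅ Z
Ȟ^1 = (15 − 10) − 5 = 0, so Ȟ^1 ≅ 0
Ȟ^2 = (10 − 0) − 10 = 0 plus torsion [2], so Ȟ^2 ≅ Z/2
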